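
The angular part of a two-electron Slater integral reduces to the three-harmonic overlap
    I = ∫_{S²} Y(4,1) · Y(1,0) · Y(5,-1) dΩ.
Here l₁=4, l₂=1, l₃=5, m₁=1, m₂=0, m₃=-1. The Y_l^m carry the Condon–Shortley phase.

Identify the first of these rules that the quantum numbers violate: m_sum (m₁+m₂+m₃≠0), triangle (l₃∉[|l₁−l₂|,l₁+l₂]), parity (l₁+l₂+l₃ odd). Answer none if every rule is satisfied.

none

m₁+m₂+m₃ = 1 + 0 − 1 = 0  ✓
triangle: |4−1|=3 ≤ l₃=5 ≤ 4+1=5  ✓
parity: l₁+l₂+l₃ = 10 is even  ✓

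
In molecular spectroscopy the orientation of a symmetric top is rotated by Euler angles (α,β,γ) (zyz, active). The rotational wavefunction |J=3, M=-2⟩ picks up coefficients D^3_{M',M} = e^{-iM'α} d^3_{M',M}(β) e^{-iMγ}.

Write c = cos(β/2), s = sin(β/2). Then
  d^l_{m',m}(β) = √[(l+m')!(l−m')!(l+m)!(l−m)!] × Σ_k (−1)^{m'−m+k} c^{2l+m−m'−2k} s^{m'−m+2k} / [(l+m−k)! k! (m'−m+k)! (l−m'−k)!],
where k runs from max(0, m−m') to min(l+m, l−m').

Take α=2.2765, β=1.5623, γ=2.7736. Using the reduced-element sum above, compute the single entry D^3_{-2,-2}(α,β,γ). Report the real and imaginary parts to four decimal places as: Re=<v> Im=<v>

Re=0.3918 Im=0.3139

Split into d^3_{-2,-2}(β=1.5623) × two z-phases.
c=cos(1.562300/2)=0.710104, s=sin(1.562300/2)=0.704097; N=√[1·120·1·120]=120.000000
The bounds max(0,m−m')=0 and min(l+m,l−m')=1 give 2 terms
  k=0: (−1)^0·120.0000/(120)·0.7101^6·0.7041^0 = +0.128213
  k=1: (−1)^1·120.0000/(24)·0.7101^4·0.7041^2 = -0.630265
d^3_{-2,-2}(1.5623) = +0.128213 -0.630265 = -0.502051
Phases: e^{-i·(-2)·2.2765}=-0.158715-0.987324i, e^{-i·(-2)·2.7736}=+0.741170-0.671318i ⇒ D=+0.391823+0.313896i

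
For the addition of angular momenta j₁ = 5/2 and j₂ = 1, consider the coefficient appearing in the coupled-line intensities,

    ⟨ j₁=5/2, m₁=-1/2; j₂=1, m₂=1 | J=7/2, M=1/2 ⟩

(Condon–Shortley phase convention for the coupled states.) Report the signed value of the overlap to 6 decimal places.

+√(2/7) ≈ +0.534522

triangle: 0!·5!·2!/8! = 240/40320
(j±m)!: 2!·3!·2!·0!·4!·3! = 3456
prefactor² = (2J+1)·Δ·N² = 1152/7
  k=0: +1/(0!·0!·3!·2!·2!·0!) = 1/24
Σ = 1/24  ⇒  CG² = 1152/7·(1/24)² = 2/7
CG = +√(2/7) = +0.534522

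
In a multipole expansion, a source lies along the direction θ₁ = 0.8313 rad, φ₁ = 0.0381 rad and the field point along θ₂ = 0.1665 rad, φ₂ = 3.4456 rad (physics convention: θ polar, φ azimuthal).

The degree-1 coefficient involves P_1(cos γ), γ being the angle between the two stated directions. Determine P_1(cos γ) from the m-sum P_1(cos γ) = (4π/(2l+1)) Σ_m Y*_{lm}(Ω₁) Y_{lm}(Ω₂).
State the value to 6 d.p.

Summing Y*_{l m}(θ₁,φ₁)·Y_{l m}(θ₂,φ₂) over m ∈ [−1, 1]; prefactor 4π/(2·1+1) = 4.188790:
  m=-1: Y*=+0.255069+0.009723i  Y=-0.054634+0.017140i  product -0.014102+0.003841i
  m=+0: Y*=+0.329277-0.000000i  Y=+0.481846+0.000000i  product +0.158661+0.000000i
  m=+1: Y*=-0.255069+0.009723i  Y=+0.054634+0.017140i  product -0.014102-0.003841i
Accumulated sum +0.130457+0.000000i; after 4π/(2l+1) scaling, +0.546456+0.000000i ⇒ P_1 = 0.546456

0.546456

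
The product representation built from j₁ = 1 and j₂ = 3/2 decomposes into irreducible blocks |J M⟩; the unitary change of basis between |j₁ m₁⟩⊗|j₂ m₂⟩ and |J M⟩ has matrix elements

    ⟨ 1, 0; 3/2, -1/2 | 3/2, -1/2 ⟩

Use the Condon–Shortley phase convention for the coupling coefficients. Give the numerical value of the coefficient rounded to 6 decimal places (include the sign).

triangle: 1!×1!×2!/5! = 2/120
(j±m)!: 1!×1!×1!×2!×1!×2! = 4
prefactor² = (2J+1)×Δ×N² = 4/15
  k=0: +1/(0!×1!×1!×1!×0!×1!) = 1
  k=1: −1/(1!×0!×0!×0!×1!×2!) = -1/2
Σ = 1/2  ⇒  CG² = 4/15×(1/2)² = 1/15
CG = +√(1/15) = +0.258199

+√(1/15) = +0.258199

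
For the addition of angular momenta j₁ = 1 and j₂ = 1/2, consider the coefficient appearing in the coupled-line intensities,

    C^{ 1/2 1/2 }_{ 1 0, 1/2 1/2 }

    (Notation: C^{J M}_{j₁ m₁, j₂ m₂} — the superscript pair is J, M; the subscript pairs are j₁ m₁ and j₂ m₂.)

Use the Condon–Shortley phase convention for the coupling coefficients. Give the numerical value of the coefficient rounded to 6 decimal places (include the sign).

triangle: 1!·1!·0!/3! = 1/6
(j±m)!: 1!·1!·1!·0!·1!·0! = 1
prefactor² = (2J+1)·Δ·N² = 1/3
  k=1: −1/(1!·0!·0!·0!·1!·0!) = -1
Σ = -1  ⇒  CG² = 1/3·(-1)² = 1/3
CG = −√(1/3) = -0.577350

−√(1/3) ≈ -0.577350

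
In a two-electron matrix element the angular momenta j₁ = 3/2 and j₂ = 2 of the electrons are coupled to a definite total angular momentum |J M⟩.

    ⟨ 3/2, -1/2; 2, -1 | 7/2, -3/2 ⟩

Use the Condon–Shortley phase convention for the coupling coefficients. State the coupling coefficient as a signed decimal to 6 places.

+0.755929  (= +√(4/7))

triangle: 0!×3!×4!/8! = 144/40320
(j±m)!: 1!×2!×1!×3!×2!×5! = 2880
prefactor² = (2J+1)×Δ×N² = 576/7
  k=0: +1/(0!×0!×2!×1!×1!×3!) = 1/12
Σ = 1/12  ⇒  CG² = 576/7×(1/12)² = 4/7
CG = +√(4/7) = +0.755929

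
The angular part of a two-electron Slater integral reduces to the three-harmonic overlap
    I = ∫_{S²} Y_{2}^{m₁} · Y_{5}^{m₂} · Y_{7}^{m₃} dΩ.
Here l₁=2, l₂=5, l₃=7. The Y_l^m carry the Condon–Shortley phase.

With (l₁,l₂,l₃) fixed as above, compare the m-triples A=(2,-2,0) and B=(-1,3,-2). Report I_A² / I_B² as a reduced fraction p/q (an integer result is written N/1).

7/18

l's match ⇒ only the (l;m) 3-j factors differ between A and B.
A: triangle coeff Δ(2,5,7) = 1/15015; Σ_t [0,0]: t=0:+1/725760 = 1/725760; (3j)²=1/429 [(2 5 7; 2 -2 0)], sign=-1
B: triangle coeff Δ(2,5,7) = 1/15015; Σ_t [0,0]: t=0:+1/483840 = 1/483840; (3j)²=6/1001 [(2 5 7; -1 3 -2)], sign=-1
I_A²/I_B² = (1/429)/(6/1001) = 7/18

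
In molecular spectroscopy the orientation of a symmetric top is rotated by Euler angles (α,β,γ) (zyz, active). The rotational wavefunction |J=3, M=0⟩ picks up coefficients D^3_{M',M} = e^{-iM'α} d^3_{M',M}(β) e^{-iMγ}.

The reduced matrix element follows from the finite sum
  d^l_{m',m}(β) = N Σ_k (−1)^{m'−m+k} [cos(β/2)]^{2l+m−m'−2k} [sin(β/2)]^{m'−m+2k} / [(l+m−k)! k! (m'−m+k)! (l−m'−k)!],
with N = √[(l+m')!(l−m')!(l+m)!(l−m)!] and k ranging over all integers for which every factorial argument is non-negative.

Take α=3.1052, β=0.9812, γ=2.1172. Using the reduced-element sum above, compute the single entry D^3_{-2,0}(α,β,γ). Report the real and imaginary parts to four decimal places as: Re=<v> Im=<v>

Split into d^3_{-2,0}(β=0.9812) × two z-phases.
Half-angle: c=0.882050, s=0.471155. N=√(1·120·6·6)=65.726707
k∈{2,3} keeps every argument non-negative
  k=2: (−1)^0·65.7267/(12)·0.8821^4·0.4712^2 = +0.735973
  k=3: (−1)^1·65.7267/(12)·0.8821^2·0.4712^4 = -0.209992
d^3_{-2,0}(0.9812) = +0.735973 -0.209992 = +0.525981
Attach z-rotation phases: D = e^{-i(-2)(3.1052)}·(+0.525981)·e^{-i(0)(2.1172)} = +0.524588-0.038250i

Re=0.5246 Im=-0.0382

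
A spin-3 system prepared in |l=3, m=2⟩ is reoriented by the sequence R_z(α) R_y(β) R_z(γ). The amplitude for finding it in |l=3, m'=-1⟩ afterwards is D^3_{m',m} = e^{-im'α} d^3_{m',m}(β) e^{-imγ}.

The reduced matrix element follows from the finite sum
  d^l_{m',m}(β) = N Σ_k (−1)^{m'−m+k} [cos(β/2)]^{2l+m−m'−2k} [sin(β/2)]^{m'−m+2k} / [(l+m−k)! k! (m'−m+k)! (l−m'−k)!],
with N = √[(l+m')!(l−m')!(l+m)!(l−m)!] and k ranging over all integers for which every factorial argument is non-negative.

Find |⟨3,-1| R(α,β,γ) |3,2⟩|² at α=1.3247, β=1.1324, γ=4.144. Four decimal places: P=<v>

P=0.2193

D^3_{-1,2}(1.3247,1.1324,4.1440) = e^{-i·-1·1.3247}·d^3_{-1,2}(1.1324)·e^{-i·2·4.1440}. Compute d first:
With c≡cos(β/2)=0.843945 and s≡sin(β/2)=0.536429, N=[2·24·120·1]^{1/2}=75.894664
k∈{3,4} keeps every argument non-negative
  k=3: (−1)^0·75.8947/(12)·0.8439^3·0.5364^3 = +0.586827
  k=4: (−1)^1·75.8947/(24)·0.8439^1·0.5364^5 = -0.118543
d^3_{-1,2}(1.1324) = +0.586827 -0.118543 = +0.468284
|D^3_{-1,2}|² = |d^3_{-1,2}(β)|² = (+0.468284)² = 0.219290 (the z-rotation phases have unit modulus)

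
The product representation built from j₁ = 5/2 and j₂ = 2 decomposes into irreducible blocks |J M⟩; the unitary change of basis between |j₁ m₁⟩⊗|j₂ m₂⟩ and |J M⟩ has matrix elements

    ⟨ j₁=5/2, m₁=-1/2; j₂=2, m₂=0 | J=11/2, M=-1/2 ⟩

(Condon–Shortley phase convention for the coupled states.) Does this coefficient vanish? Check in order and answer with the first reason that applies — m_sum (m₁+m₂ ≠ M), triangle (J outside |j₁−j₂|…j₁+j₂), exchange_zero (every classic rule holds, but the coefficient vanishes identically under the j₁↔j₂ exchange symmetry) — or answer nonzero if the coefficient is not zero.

m-sum: m₁+m₂ = -1/2+0 = -1/2, M = -1/2  ✓
triangle: need |j₁−j₂| ≤ J ≤ j₁+j₂, i.e. J ∈ [1/2, 9/2]; J = 11/2 is outside ✗ ⇒ coefficient is 0

triangle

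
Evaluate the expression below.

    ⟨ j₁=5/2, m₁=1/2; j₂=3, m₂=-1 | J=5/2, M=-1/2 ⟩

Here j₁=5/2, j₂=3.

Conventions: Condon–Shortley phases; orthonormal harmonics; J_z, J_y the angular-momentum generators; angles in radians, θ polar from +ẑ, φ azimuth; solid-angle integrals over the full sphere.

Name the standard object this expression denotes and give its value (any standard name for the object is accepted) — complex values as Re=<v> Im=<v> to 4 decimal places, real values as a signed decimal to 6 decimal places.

Clebsch–Gordan coefficient, −√(8/35) ≈ -0.478091

This is a Clebsch–Gordan (vector-coupling) coefficient.
√[6·3!2!3!/9! · 3!2!2!4!2!3!] = √(288/35)
  +(−1)^0/∏(0,3,2,2,0,1)! = 1/24  (running 1/24)
  +(−1)^1/∏(1,2,1,1,1,2)! = -1/4  (running -5/24)
  +(−1)^2/∏(2,1,0,0,2,3)! = 1/24  (running -1/6)
⟨..|..⟩ = √(288/35)·(-1/6) = -0.478091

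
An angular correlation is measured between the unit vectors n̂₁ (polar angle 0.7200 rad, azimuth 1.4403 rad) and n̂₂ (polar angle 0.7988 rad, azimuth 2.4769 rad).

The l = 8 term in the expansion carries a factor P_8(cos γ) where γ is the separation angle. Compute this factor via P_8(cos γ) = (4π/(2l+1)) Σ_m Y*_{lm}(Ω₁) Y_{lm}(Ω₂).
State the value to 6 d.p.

0.142832

Term-by-term m-sum for l=8 (normalisation 4π/17 = 0.739198):
  [-8]  conj(Y_{8,-8})(Ω₁) = 0.00926 - 0.01592j ; Y_{8,-8}(Ω₂) = 0.02037 - 0.02945j ; Δ = -0.00028 - 0.00060j
  [-7]  conj(Y_{8,-7})(Ω₁) = -0.06650 - 0.05133j ; Y_{8,-7}(Ω₂) = 0.00830 + 0.13920j ; Δ = 0.00659 - 0.00968j
  [-6]  conj(Y_{8,-6})(Ω₁) = -0.16400 + 0.16320j ; Y_{8,-6}(Ω₂) = -0.21259 - 0.24032j ; Δ = 0.07408 + 0.00472j
  [-5]  conj(Y_{8,-5})(Ω₁) = 0.25346 + 0.33170j ; Y_{8,-5}(Ω₂) = 0.45294 + 0.08330j ; Δ = 0.08717 + 0.17135j
  [-4]  conj(Y_{8,-4})(Ω₁) = 0.39190 - 0.22542j ; Y_{8,-4}(Ω₂) = -0.29529 + 0.15479j ; Δ = -0.08083 + 0.12723j
  [-3]  conj(Y_{8,-3})(Ω₁) = -0.05485 - 0.13288j ; Y_{8,-3}(Ω₂) = -0.03841 + 0.08526j ; Δ = 0.01344 + 0.00043j
  [-2]  conj(Y_{8,-2})(Ω₁) = 0.29952 - 0.08000j ; Y_{8,-2}(Ω₂) = -0.09207 - 0.37395j ; Δ = -0.05749 - 0.10464j
  [-1]  conj(Y_{8,-1})(Ω₁) = -0.04015 - 0.30596j ; Y_{8,-1}(Ω₂) = 0.06962 + 0.05456j ; Δ = 0.01390 - 0.02349j
  [+0]  conj(Y_{8,0})(Ω₁) = 0.22275 + 0.00000j ; Y_{8,0}(Ω₂) = 0.35944 + 0.00000j ; Δ = 0.08007 + 0.00000j
  [+1]  conj(Y_{8,1})(Ω₁) = 0.04015 - 0.30596j ; Y_{8,1}(Ω₂) = -0.06962 + 0.05456j ; Δ = 0.01390 + 0.02349j
  [+2]  conj(Y_{8,2})(Ω₁) = 0.29952 + 0.08000j ; Y_{8,2}(Ω₂) = -0.09207 + 0.37395j ; Δ = -0.05749 + 0.10464j
  [+3]  conj(Y_{8,3})(Ω₁) = 0.05485 - 0.13288j ; Y_{8,3}(Ω₂) = 0.03841 + 0.08526j ; Δ = 0.01344 - 0.00043j
  [+4]  conj(Y_{8,4})(Ω₁) = 0.39190 + 0.22542j ; Y_{8,4}(Ω₂) = -0.29529 - 0.15479j ; Δ = -0.08083 - 0.12723j
  [+5]  conj(Y_{8,5})(Ω₁) = -0.25346 + 0.33170j ; Y_{8,5}(Ω₂) = -0.45294 + 0.08330j ; Δ = 0.08717 - 0.17135j
  [+6]  conj(Y_{8,6})(Ω₁) = -0.16400 - 0.16320j ; Y_{8,6}(Ω₂) = -0.21259 + 0.24032j ; Δ = 0.07408 - 0.00472j
  [+7]  conj(Y_{8,7})(Ω₁) = 0.06650 - 0.05133j ; Y_{8,7}(Ω₂) = -0.00830 + 0.13920j ; Δ = 0.00659 + 0.00968j
  [+8]  conj(Y_{8,8})(Ω₁) = 0.00926 + 0.01592j ; Y_{8,8}(Ω₂) = 0.02037 + 0.02945j ; Δ = -0.00028 + 0.00060j
Total Σ_m = 0.19323 + 0.00000j. Multiply by 0.739198: 0.14283 + 0.00000j. P_8(cos γ) = 0.142832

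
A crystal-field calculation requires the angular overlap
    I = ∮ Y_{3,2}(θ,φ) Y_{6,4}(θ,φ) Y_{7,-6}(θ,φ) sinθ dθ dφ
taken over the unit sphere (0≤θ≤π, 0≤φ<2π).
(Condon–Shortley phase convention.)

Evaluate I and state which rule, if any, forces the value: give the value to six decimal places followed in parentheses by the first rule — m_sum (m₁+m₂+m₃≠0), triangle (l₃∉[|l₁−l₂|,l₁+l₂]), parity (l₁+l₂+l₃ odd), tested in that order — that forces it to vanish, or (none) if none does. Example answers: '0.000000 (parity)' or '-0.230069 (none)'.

Rules hold: Σm=0, L=16 even, 3≤7≤9.
N = 7·13·15 = 1365
Δ = 2!·4!·10!/17! = 1/2042040
Racah Σ t=0..2: t=0:+1/207360 t=1:−1/57600 t=2:+1/207360 = -1/129600
⇒ 3j(3 6 7; 0 0 0)² = 168/12155, sgn +1
Racah Σ t=0..1: t=0:+1/43545600 t=1:−1/8709120 = -1/10886400
⇒ 3j(3 6 7; 2 4 -6)² = 8/357, sgn +1
4πI² = N·(3j₀)²·(3jₘ)² = 1344/3179
I = +1·√(0.422774/4π) = 0.18342116
No selection rule forces the value: the integral is nonzero (none).

0.183421 (none)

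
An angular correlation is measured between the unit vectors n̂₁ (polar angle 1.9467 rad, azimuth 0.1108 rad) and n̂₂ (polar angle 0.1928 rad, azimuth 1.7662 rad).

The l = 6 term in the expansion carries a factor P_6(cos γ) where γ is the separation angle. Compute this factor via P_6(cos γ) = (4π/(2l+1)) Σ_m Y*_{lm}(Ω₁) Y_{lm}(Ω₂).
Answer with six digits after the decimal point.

0.261697

Term-by-term m-sum for l=6 (normalisation 4π/13 = 0.966644):
  [-6]  conj(Y_{6,-6})(Ω₁) = 0.24627 + 0.19303j ; Y_{6,-6}(Ω₂) = -0.00001 + 0.00002j ; Δ = -0.00001 + 0.00000j
  [-5]  conj(Y_{6,-5})(Ω₁) = -0.36381 - 0.22506j ; Y_{6,-5}(Ω₂) = -0.00035 - 0.00024j ; Δ = 0.00007 + 0.00017j
  [-4]  conj(Y_{6,-4})(Ω₁) = 0.11642 + 0.05526j ; Y_{6,-4}(Ω₂) = 0.00328 - 0.00325j ; Δ = 0.00056 - 0.00020j
  [-3]  conj(Y_{6,-3})(Ω₁) = 0.27607 + 0.09530j ; Y_{6,-3}(Ω₂) = 0.01890 + 0.02846j ; Δ = 0.00251 + 0.00966j
  [-2]  conj(Y_{6,-2})(Ω₁) = -0.22721 - 0.05119j ; Y_{6,-2}(Ω₂) = -0.15790 + 0.06506j ; Δ = 0.03921 - 0.00670j
  [-1]  conj(Y_{6,-1})(Ω₁) = -0.21759 - 0.02421j ; Y_{6,-1}(Ω₂) = -0.10113 - 0.51094j ; Δ = 0.00964 + 0.11362j
  [+0]  conj(Y_{6,0})(Ω₁) = 0.25396 + 0.00000j ; Y_{6,0}(Ω₂) = 0.65668 + 0.00000j ; Δ = 0.16677 + 0.00000j
  [+1]  conj(Y_{6,1})(Ω₁) = 0.21759 - 0.02421j ; Y_{6,1}(Ω₂) = 0.10113 - 0.51094j ; Δ = 0.00964 - 0.11362j
  [+2]  conj(Y_{6,2})(Ω₁) = -0.22721 + 0.05119j ; Y_{6,2}(Ω₂) = -0.15790 - 0.06506j ; Δ = 0.03921 + 0.00670j
  [+3]  conj(Y_{6,3})(Ω₁) = -0.27607 + 0.09530j ; Y_{6,3}(Ω₂) = -0.01890 + 0.02846j ; Δ = 0.00251 - 0.00966j
  [+4]  conj(Y_{6,4})(Ω₁) = 0.11642 - 0.05526j ; Y_{6,4}(Ω₂) = 0.00328 + 0.00325j ; Δ = 0.00056 + 0.00020j
  [+5]  conj(Y_{6,5})(Ω₁) = 0.36381 - 0.22506j ; Y_{6,5}(Ω₂) = 0.00035 - 0.00024j ; Δ = 0.00007 - 0.00017j
  [+6]  conj(Y_{6,6})(Ω₁) = 0.24627 - 0.19303j ; Y_{6,6}(Ω₂) = -0.00001 - 0.00002j ; Δ = -0.00001 - 0.00000j
Σ over m = 0.27073 - 0.00000j; ×(4π/13) → 0.26170 - 0.00000j. Real part: 0.261697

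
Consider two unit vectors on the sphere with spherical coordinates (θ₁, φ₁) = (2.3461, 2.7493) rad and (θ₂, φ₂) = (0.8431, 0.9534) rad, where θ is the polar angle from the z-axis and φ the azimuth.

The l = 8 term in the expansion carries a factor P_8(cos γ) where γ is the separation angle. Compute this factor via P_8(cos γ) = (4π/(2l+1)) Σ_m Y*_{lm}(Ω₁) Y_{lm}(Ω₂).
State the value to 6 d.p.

Term-by-term m-sum for l=8 (normalisation 4π/17 = 0.739198):
  m=-8: Y*=-0.034895-0.000113i  Y=+0.011201-0.048542i  product -0.000396+0.001693i
  m=-7: Y*=-0.126230-0.052707i  Y=+0.164133-0.067586i  product -0.024281-0.000120i
  m=-6: Y*=-0.223727-0.224821i  Y=+0.311050+0.196222i  product -0.025476-0.113831i
  m=-5: Y*=-0.175148-0.425287i  Y=+0.024922+0.455901i  product +0.189524-0.090449i
  m=-4: Y*=+0.000553-0.340025i  Y=-0.182721+0.145360i  product +0.049325+0.062210i
  m=-3: Y*=-0.032249+0.077588i  Y=+0.201979+0.058385i  product -0.011044+0.013788i
  m=-2: Y*=-0.272469+0.272027i  Y=+0.119008+0.340757i  product -0.125121-0.060472i
  m=-1: Y*=-0.091301+0.037775i  Y=+0.029199-0.041126i  product -0.001112+0.004858i
  m=+0: Y*=+0.356809-0.000000i  Y=+0.366482+0.000000i  product +0.130764+0.000000i
  m=+1: Y*=+0.091301+0.037775i  Y=-0.029199-0.041126i  product -0.001112-0.004858i
  m=+2: Y*=-0.272469-0.272027i  Y=+0.119008-0.340757i  product -0.125121+0.060472i
  m=+3: Y*=+0.032249+0.077588i  Y=-0.201979+0.058385i  product -0.011044-0.013788i
  m=+4: Y*=+0.000553+0.340025i  Y=-0.182721-0.145360i  product +0.049325-0.062210i
  m=+5: Y*=+0.175148-0.425287i  Y=-0.024922+0.455901i  product +0.189524+0.090449i
  m=+6: Y*=-0.223727+0.224821i  Y=+0.311050-0.196222i  product -0.025476+0.113831i
  m=+7: Y*=+0.126230-0.052707i  Y=-0.164133-0.067586i  product -0.024281+0.000120i
  m=+8: Y*=-0.034895+0.000113i  Y=+0.011201+0.048542i  product -0.000396-0.001693i
Total Σ_m = +0.233602+0.000000i. Multiply by 0.739198: +0.172678+0.000000i. P_8(cos γ) = 0.172678

0.172678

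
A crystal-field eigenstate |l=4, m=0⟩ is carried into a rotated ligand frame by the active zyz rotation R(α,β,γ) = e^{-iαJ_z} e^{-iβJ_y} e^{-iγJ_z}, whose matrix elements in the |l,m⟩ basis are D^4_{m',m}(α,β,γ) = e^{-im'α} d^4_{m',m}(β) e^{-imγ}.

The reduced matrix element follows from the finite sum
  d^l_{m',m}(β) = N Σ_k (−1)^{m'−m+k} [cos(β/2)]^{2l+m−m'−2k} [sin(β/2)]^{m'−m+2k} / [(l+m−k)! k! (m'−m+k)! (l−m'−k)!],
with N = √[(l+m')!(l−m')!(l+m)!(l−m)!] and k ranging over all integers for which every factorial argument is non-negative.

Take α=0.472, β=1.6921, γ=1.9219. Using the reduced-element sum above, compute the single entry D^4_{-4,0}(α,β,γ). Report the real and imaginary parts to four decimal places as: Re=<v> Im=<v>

Re=-0.1584 Im=0.4824

D^4_{-4,0}(0.4720,1.6921,1.9219) = e^{-i·-4·0.4720}·d^4_{-4,0}(1.6921)·e^{-i·0·1.9219}. Compute d first:
With c≡cos(β/2)=0.662946 and s≡sin(β/2)=0.748668, N=[1·40320·24·24]^{1/2}=4819.161753
k: max(0,(0)−(-4))=4 … min(4+(0),4−(-4))=4
  k=4: (−1)^0·4819.1618/(576)·0.6629^4·0.7487^4 = +0.507711
d^4_{-4,0}(1.6921) = +0.507711
Phases: e^{-i·(-4)·0.4720}=-0.311911+0.950111i, e^{-i·(0)·1.9219}=+1.000000+0.000000i ⇒ D=-0.158361+0.482382i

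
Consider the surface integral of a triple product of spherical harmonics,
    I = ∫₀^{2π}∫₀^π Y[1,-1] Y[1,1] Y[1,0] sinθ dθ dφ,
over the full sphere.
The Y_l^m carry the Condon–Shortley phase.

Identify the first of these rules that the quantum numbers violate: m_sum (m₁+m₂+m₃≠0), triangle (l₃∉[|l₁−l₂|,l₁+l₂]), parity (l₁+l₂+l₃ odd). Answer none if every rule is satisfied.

Σmᵢ = 0  ✓
l₃∈[|l₁−l₂|,l₁+l₂]=[0,2], have l₃=1  ✓
Σlᵢ = 3 ⇒ odd  ✗

parity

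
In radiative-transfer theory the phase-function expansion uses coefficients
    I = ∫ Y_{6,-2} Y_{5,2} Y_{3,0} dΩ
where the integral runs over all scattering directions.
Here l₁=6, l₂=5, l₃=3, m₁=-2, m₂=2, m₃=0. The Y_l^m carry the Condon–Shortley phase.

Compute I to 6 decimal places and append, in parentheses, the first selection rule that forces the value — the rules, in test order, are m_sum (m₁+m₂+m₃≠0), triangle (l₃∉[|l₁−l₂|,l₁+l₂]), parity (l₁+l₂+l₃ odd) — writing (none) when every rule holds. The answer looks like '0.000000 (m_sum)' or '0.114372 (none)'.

0.058844 (none)

m-sum 0 ✓  L=14 even ✓  1≤3≤11 ✓
Π(2lᵢ+1) = 13×11×7 = 1001
triangle coeff Δ(6,5,3) = 1/675675
Σ_t [3,5]: t=3:−1/8640 t=4:+1/2304 t=5:−1/8640 = 7/34560
(3j)²=7/429 [(6 5 3; 0 0 0)], sign=-1
Σ_t [5,7]: t=5:−1/8640 t=6:+1/5760 t=7:−1/60480 = 1/24192
(3j)²=8/3003 [(6 5 3; -2 2 0)], sign=-1
⇒ 4πI² = 56/1287
I = (+1)√(56/1287/(4π)) = 0.05884368
No selection rule forces the value: the integral is nonzero (none).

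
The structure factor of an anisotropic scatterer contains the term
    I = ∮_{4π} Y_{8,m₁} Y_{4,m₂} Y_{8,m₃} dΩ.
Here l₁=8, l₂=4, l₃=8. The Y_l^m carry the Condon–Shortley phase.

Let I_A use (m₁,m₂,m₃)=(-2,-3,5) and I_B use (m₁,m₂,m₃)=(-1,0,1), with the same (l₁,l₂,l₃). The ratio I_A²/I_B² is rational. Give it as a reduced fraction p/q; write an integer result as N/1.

l's match ⇒ only the (l;m) 3-j factors differ between A and B.
A: triangle coeff Δ(8,4,8) = 1/185175900; Σ_t [0,1]: t=0:+1/1045094400 t=1:−1/313528320 = -1/447897600; (3j)²=77/5814 [(8 4 8; -2 -3 5)], sign=+1
B: triangle coeff Δ(8,4,8) = 1/185175900; Σ_t [0,4]: t=0:+1/1254113280 t=1:−1/34836480 t=2:+1/9676800 t=3:−1/18662400 t=4:+1/348364800 = 31/1254113280; (3j)²=961/151164 [(8 4 8; -1 0 1)], sign=-1
I_A²/I_B² = (77/5814)/(961/151164) = 2002/961

2002/961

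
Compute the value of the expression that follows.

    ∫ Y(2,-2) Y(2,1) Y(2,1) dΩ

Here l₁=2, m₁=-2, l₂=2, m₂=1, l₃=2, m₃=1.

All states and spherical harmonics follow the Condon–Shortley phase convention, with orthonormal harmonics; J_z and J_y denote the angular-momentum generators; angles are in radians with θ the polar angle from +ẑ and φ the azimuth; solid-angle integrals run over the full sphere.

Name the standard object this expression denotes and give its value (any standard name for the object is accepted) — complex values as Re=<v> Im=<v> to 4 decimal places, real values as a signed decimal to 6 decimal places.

This is a Gaunt coefficient — the integral of a triple product of spherical harmonics over the sphere.
Rules hold: Σm=0, L=6 even, 0≤2≤4.
N = 5·5·5 = 125
Δ = 2!·2!·2!/7! = 1/630
Racah Σ t=0..2: t=0:+1/8 t=1:−1/1 t=2:+1/8 = -3/4
⇒ 3j(2 2 2; 0 0 0)² = 2/35, sgn -1
Racah Σ t=2..2: t=2:+1/4 = 1/4
⇒ 3j(2 2 2; -2 1 1)² = 3/35, sgn -1
4πI² = N·(3j₀)²·(3jₘ)² = 30/49
I = +1·√(0.612245/4π) = 0.22072812

Gaunt coefficient, +0.220728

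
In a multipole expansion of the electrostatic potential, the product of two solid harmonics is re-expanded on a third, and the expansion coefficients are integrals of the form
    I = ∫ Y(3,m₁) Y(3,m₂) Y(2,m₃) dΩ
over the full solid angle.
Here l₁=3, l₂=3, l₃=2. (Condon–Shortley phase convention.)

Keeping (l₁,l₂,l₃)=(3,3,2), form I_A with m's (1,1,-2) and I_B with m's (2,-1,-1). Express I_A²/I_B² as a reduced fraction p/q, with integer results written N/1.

Shared (l₁,l₂,l₃)=(3,3,2): N and (l;000)² cancel in I_A²/I_B².
A: Δ = 4!·2!·2!/9! = 1/3780; Racah Σ t=2..2: t=2:+1/16 = 1/16; ⇒ 3j(3 3 2; 1 1 -2)² = 2/35, sgn +1
B: Δ = 4!·2!·2!/9! = 1/3780; Racah Σ t=0..1: t=0:+1/48 t=1:−1/12 = -1/16; ⇒ 3j(3 3 2; 2 -1 -1)² = 1/28, sgn +1
I_A²/I_B² = (2/35)/(1/28) = 8/5

8/5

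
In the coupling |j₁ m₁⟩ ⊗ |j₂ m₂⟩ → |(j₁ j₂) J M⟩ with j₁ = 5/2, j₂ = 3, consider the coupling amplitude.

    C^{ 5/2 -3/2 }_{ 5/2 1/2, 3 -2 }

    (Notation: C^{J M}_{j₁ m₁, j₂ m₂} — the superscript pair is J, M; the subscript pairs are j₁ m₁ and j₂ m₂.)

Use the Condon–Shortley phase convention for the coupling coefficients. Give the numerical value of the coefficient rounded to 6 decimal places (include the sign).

j₁+j₂−J=3  J+j₁−j₂=2  J−j₁+j₂=3  j₁+j₂+J+1=9
(j₁±m₁, j₂±m₂, J±M) = (3,2,1,5,1,4)
P² = 288/7
sum k=0..1:
  [0] +1/24 = 1/24
  [1] −1/12 = -1/12
S = -1/24
C² = P²·S² = 1/14 ; C = -0.267261

−√(1/14) ≈ -0.267261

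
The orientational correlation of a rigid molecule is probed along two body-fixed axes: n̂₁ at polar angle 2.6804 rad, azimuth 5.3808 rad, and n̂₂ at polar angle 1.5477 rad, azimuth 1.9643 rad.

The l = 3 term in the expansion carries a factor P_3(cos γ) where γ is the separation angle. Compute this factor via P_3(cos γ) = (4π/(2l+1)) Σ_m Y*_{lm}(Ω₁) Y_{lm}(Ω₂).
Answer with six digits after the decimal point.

Summing Y*_{l m}(θ₁,φ₁)·Y_{l m}(θ₂,φ₂) over m ∈ [−3, 3]; prefactor 4π/(2·3+1) = 1.795196:
  [-3]  conj(Y_{3,-3})(Ω₁) = -0.033355-0.015477i ; Y_{3,-3}(Ω₂) = +0.385540+0.158607i ; Δ = -0.010405-0.011257i
  [-2]  conj(Y_{3,-2})(Ω₁) = +0.042022+0.176310i ; Y_{3,-2}(Ω₂) = -0.016653+0.016707i ; Δ = -0.003645-0.002234i
  [-1]  conj(Y_{3,-1})(Ω₁) = +0.268267-0.339721i ; Y_{3,-1}(Ω₂) = +0.123552+0.297605i ; Δ = +0.134248+0.037864i
  [+0]  conj(Y_{3,0})(Ω₁) = -0.337463-0.000000i ; Y_{3,0}(Ω₂) = -0.025832+0.000000i ; Δ = +0.008717+0.000000i
  [+1]  conj(Y_{3,1})(Ω₁) = -0.268267-0.339721i ; Y_{3,1}(Ω₂) = -0.123552+0.297605i ; Δ = +0.134248-0.037864i
  [+2]  conj(Y_{3,2})(Ω₁) = +0.042022-0.176310i ; Y_{3,2}(Ω₂) = -0.016653-0.016707i ; Δ = -0.003645+0.002234i
  [+3]  conj(Y_{3,3})(Ω₁) = +0.033355-0.015477i ; Y_{3,3}(Ω₂) = -0.385540+0.158607i ; Δ = -0.010405+0.011257i
Σ over m = +0.249112+0.000000i; ×(4π/7) → +0.447204+0.000000i. Real part: 0.447204

0.447204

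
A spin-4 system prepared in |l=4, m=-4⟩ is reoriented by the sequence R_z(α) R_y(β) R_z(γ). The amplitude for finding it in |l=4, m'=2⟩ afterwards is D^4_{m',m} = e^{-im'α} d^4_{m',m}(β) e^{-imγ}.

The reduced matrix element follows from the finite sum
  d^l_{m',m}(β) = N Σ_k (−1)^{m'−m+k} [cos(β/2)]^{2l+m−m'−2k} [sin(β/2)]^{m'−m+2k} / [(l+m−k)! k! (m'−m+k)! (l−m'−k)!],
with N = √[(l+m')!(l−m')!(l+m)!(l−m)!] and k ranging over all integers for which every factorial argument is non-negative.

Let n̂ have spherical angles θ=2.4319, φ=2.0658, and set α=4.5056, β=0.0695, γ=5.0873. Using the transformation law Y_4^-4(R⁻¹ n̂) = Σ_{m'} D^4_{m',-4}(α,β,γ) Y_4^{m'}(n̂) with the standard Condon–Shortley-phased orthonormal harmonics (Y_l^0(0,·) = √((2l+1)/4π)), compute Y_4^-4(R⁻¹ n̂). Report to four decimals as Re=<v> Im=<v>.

Re=0.0022 Im=-0.0618

Need the full column D^4_{m',-4} for m'=−4..4 at α=4.5056, β=0.0695, γ=5.0873.
cos(β/2)=0.999396, sin(β/2)=0.034743
d^4_{-4,-4}: single k=0 term ⇒ +0.995180;  D = +0.778504+0.619932i
d^4_{-3,-4}: single k=0 term ⇒ -0.097854;  D = +0.075374-0.062402i
d^4_{-2,-4}: single k=0 term ⇒ +0.006364;  D = -0.002965-0.005631i
d^4_{-1,-4}: single k=0 term ⇒ -0.000313;  D = -0.000301+0.000086i
d^4_{0,-4}: single k=0 term ⇒ +0.000012;  D = +0.000001+0.000012i
d^4_{1,-4}: single k=0 term ⇒ -0.000000;  D = +0.000000+0.000000i
d^4_{2,-4}: single k=0 term ⇒ +0.000000;  D = +0.000000-0.000000i
d^4_{3,-4}: single k=0 term ⇒ -0.000000;  D = -0.000000-0.000000i
d^4_{4,-4}: single k=0 term ⇒ +0.000000;  D = -0.000000+0.000000i
Y_4^{m'}(θ=2.4319,φ=2.0658) and Σ D·Y over m':
  (+0.7785+0.6199i)·(-0.0317-0.0732i)  (+0.0754-0.0624i)·(-0.2617-0.0225i)  (-0.0030-0.0056i)·(-0.2360+0.3595i)  (-0.0003+0.0001i)·(+0.1142+0.2115i)  (+0.0000+0.0000i)·(-0.2829+0.0000i)  (+0.0000+0.0000i)·(-0.1142+0.2115i)  (+0.0000-0.0000i)·(-0.2360-0.3595i)  (-0.0000-0.0000i)·(+0.2617-0.0225i)  (-0.0000+0.0000i)·(-0.0317+0.0732i)
Y_4^-4(R⁻¹ n̂) = +0.002201-0.061816i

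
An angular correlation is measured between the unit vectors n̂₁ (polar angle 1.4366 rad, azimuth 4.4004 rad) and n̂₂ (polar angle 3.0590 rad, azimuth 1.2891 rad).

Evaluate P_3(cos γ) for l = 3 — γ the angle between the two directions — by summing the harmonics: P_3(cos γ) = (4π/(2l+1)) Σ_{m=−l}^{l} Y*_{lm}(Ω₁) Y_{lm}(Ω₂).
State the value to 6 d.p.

0.297720

Summing Y*_{l m}(θ₁,φ₁)·Y_{l m}(θ₂,φ₂) over m ∈ [−3, 3]; prefactor 4π/(2·3+1) = 1.795196:
  m=-3: (+0.326957+0.240816i) × (-0.000175+0.000155i) = -0.000095+0.000009i  (running Σ = -0.000095+0.000009i)
  m=-2: (-0.108983+0.078460i) × (+0.005861+0.003702i) = -0.000929+0.000056i  (running Σ = -0.001024+0.000065i)
  m=-1: (+0.089510+0.277531i) × (+0.029394-0.101573i) = +0.030821-0.000934i  (running Σ = +0.029797-0.000869i)
  m=0: (-0.145317-0.000000i) × (-0.731152+0.000000i) = +0.106249+0.000000i  (running Σ = +0.136046-0.000869i)
  m=1: (-0.089510+0.277531i) × (-0.029394-0.101573i) = +0.030821+0.000934i  (running Σ = +0.166867+0.000065i)
  m=2: (-0.108983-0.078460i) × (+0.005861-0.003702i) = -0.000929-0.000056i  (running Σ = +0.165937+0.000009i)
  m=3: (-0.326957+0.240816i) × (+0.000175+0.000155i) = -0.000095-0.000009i  (running Σ = +0.165843-0.000000i)
Total Σ_m = +0.165843-0.000000i. Multiply by 1.795196: +0.297720-0.000000i. P_3(cos γ) = 0.297720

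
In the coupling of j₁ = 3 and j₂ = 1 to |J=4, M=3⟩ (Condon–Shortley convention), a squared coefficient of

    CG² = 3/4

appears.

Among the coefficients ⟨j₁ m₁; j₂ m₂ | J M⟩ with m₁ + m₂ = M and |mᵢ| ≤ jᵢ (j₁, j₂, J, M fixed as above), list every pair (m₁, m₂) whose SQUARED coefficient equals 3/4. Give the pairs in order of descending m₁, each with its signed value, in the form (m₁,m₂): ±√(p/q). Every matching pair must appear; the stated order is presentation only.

Admissible pairs with m₁+m₂ = M = 3: (2,1), (3,0)
  (m₁,m₂)=(3,0): CG² = 1/4, CG = +√(1/4)
  (m₁,m₂)=(2,1): CG² = 3/4, CG = +√(3/4)   ← matches the target
Pairs with CG² = 3/4: (2,1): +√(3/4)

(2,1): +√(3/4)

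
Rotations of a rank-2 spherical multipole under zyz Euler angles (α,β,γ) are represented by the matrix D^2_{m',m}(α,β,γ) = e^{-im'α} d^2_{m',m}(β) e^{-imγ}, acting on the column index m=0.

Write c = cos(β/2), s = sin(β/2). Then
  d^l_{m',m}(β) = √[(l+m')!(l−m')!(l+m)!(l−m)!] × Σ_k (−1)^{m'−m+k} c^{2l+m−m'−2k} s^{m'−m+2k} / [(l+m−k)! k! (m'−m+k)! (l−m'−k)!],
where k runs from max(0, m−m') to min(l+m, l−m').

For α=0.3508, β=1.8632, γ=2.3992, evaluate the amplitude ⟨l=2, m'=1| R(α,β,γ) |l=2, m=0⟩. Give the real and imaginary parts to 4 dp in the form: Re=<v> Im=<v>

Re=0.3175 Im=-0.1162

Split into d^2_{1,0}(β=1.8632) × two z-phases.
c=cos(1.863200/2)=0.596551, s=sin(1.863200/2)=0.802575; N=√[6·1·2·2]=4.898979
k∈{0,1} keeps every argument non-negative
  k=0: (−1)^1·4.8990/(2)·0.5966^3·0.8026^1 = -0.417353
  k=1: (−1)^2·4.8990/(2)·0.5966^1·0.8026^3 = +0.755406
d^2_{1,0}(1.8632) = -0.417353 +0.755406 = +0.338053
Phases: e^{-i·(1)·0.3508}=+0.939098-0.343649i, e^{-i·(0)·2.3992}=+1.000000+0.000000i ⇒ D=+0.317465-0.116172i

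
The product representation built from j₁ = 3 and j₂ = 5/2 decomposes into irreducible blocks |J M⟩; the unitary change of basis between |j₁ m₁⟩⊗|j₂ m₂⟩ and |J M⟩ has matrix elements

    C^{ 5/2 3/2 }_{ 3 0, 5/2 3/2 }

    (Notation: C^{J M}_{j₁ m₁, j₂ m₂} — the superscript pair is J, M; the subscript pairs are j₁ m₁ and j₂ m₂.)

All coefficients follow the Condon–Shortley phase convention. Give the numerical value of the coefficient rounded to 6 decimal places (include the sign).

+√(7/30) ≈ +0.483046

j₁+j₂−J=3  J+j₁−j₂=3  J−j₁+j₂=2  j₁+j₂+J+1=9
(j₁±m₁, j₂±m₂, J±M) = (3,3,4,1,4,1)
P² = 864/35
sum k=2..3:
  [2] +1/8 = 1/8
  [3] −1/36 = -1/36
S = 7/72
C² = P²·S² = 7/30 ; C = +0.483046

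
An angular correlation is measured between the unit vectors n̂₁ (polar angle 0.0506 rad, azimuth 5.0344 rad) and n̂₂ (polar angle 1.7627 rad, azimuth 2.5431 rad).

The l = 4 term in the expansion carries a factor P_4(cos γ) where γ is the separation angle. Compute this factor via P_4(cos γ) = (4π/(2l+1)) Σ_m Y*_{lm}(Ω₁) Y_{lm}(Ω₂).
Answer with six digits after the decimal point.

0.188867

Expand P_4 via completeness: Σ_{m} conj(Y_{4,m}) at Ω₁ times Y_{4,m} at Ω₂ —
  [-4]  conj(Y_{4,-4})(Ω₁) = 0.00000 + 0.00000j ; Y_{4,-4}(Ω₂) = -0.30133 + 0.27938j ; Δ = -0.00000 - 0.00000j
  [-3]  conj(Y_{4,-3})(Ω₁) = -0.00013 + 0.00009j ; Y_{4,-3}(Ω₂) = -0.05031 + 0.22015j ; Δ = -0.00001 - 0.00003j
  [-2]  conj(Y_{4,-2})(Ω₁) = -0.00409 - 0.00307j ; Y_{4,-2}(Ω₂) = -0.08774 - 0.22368j ; Δ = -0.00033 + 0.00119j
  [-1]  conj(Y_{4,-1})(Ω₁) = 0.03012 - 0.09027j ; Y_{4,-1}(Ω₂) = -0.20090 - 0.13700j ; Δ = -0.01842 + 0.01401j
  [+0]  conj(Y_{4,0})(Ω₁) = 0.83548 + 0.00000j ; Y_{4,0}(Ω₂) = 0.20681 + 0.00000j ; Δ = 0.17279 + 0.00000j
  [+1]  conj(Y_{4,1})(Ω₁) = -0.03012 - 0.09027j ; Y_{4,1}(Ω₂) = 0.20090 - 0.13700j ; Δ = -0.01842 - 0.01401j
  [+2]  conj(Y_{4,2})(Ω₁) = -0.00409 + 0.00307j ; Y_{4,2}(Ω₂) = -0.08774 + 0.22368j ; Δ = -0.00033 - 0.00119j
  [+3]  conj(Y_{4,3})(Ω₁) = 0.00013 + 0.00009j ; Y_{4,3}(Ω₂) = 0.05031 + 0.22015j ; Δ = -0.00001 + 0.00003j
  [+4]  conj(Y_{4,4})(Ω₁) = 0.00000 - 0.00000j ; Y_{4,4}(Ω₂) = -0.30133 - 0.27938j ; Δ = -0.00000 + 0.00000j
Total Σ_m = 0.13527 - 0.00000j. Multiply by 1.396263: 0.18887 - 0.00000j. P_4(cos γ) = 0.188867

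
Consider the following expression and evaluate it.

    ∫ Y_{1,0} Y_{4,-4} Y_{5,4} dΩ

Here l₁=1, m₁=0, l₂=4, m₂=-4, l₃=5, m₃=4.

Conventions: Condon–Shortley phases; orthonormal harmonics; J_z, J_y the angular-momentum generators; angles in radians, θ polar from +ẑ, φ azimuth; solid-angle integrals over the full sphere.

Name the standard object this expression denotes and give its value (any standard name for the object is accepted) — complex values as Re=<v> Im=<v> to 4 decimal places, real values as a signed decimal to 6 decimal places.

Gaunt coefficient, +0.147319

This is a Gaunt coefficient — the integral of a triple product of spherical harmonics over the sphere.
m-sum 0 ✓  L=10 even ✓  3≤5≤5 ✓
Π(2lᵢ+1) = 3×9×11 = 297
triangle coeff Δ(1,4,5) = 1/495
Σ_t [0,0]: t=0:+1/576 = 1/576
(3j)²=5/99 [(1 4 5; 0 0 0)], sign=-1
Σ_t [0,0]: t=0:+1/40320 = 1/40320
(3j)²=1/55 [(1 4 5; 0 -4 4)], sign=-1
⇒ 4πI² = 3/11
I = (+1)√(3/11/(4π)) = 0.14731920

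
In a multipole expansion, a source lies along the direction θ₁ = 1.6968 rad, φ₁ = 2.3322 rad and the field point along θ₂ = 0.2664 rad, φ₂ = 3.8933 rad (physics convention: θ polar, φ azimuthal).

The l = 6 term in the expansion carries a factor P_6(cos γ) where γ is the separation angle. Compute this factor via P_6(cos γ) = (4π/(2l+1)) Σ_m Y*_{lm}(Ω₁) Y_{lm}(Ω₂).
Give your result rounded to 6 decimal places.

-0.223897

Summing Y*_{l m}(θ₁,φ₁)·Y_{l m}(θ₂,φ₂) over m ∈ [−6, 6]; prefactor 4π/(2·6+1) = 0.966644:
  m=-6: Y*=+0.066076+0.455791i  Y=-0.000032+0.000158i  product -0.000074-0.000004i
  m=-5: Y*=-0.124774+0.158981i  Y=+0.001665-0.001181i  product -0.000020+0.000412i
  m=-4: Y*=+0.284248-0.027366i  Y=-0.015687-0.002127i  product -0.004517-0.000175i
  m=-3: Y*=+0.170811+0.147834i  Y=+0.052459+0.064300i  product -0.000545+0.018738i
  m=-2: Y*=-0.011132-0.231798i  Y=+0.019502-0.288990i  product -0.067204-0.001303i
  m=-1: Y*=+0.160687-0.168590i  Y=-0.432892+0.404663i  product -0.001338+0.138005i
  m=+0: Y*=-0.217368-0.000000i  Y=+0.387477+0.000000i  product -0.084225-0.000000i
  m=+1: Y*=-0.160687-0.168590i  Y=+0.432892+0.404663i  product -0.001338-0.138005i
  m=+2: Y*=-0.011132+0.231798i  Y=+0.019502+0.288990i  product -0.067204+0.001303i
  m=+3: Y*=-0.170811+0.147834i  Y=-0.052459+0.064300i  product -0.000545-0.018738i
  m=+4: Y*=+0.284248+0.027366i  Y=-0.015687+0.002127i  product -0.004517+0.000175i
  m=+5: Y*=+0.124774+0.158981i  Y=-0.001665-0.001181i  product -0.000020-0.000412i
  m=+6: Y*=+0.066076-0.455791i  Y=-0.000032-0.000158i  product -0.000074+0.000004i
Accumulated sum -0.231623-0.000000i; after 4π/(2l+1) scaling, -0.223897-0.000000i ⇒ P_6 = -0.223897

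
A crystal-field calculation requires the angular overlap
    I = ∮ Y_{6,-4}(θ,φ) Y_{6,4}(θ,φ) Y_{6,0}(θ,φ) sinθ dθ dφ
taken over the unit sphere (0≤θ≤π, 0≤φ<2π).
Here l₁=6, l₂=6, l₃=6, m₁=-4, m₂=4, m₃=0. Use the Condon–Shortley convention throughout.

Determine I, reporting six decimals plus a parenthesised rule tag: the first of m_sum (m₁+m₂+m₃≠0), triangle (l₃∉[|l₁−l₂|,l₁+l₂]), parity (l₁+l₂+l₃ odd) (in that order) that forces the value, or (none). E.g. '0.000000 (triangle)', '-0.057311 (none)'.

-0.022901 (none)

Checks pass: Σm=0; 18 even; l₃=6∈[0,12].
(2·6+1)(2·6+1)(2·6+1) = 2197
Δ: 6! 6! 6! / 19! → 1/325909584
sum: t=0:+1/373248000 t=1:−1/1728000 t=2:+1/110592 t=3:−1/46656 t=4:+1/110592 t=5:−1/1728000 t=6:+1/373248000 = -7/1555200
3j²(6 6 6; 0 0 0) = Δ·Π!·Σ² = 400/46189  (sign -1)
sum: t=4:+1/24883200 t=5:−1/1728000 t=6:+1/1658880 = 1/15552000
3j²(6 6 6; -4 4 0) = Δ·Π!·Σ² = 16/46189  (sign +1)
combine: 4πI² = 2197·400/46189·16/46189 = 83200/12623809
take √, sign -1: I = -0.02290137
No selection rule forces the value: the integral is nonzero (none).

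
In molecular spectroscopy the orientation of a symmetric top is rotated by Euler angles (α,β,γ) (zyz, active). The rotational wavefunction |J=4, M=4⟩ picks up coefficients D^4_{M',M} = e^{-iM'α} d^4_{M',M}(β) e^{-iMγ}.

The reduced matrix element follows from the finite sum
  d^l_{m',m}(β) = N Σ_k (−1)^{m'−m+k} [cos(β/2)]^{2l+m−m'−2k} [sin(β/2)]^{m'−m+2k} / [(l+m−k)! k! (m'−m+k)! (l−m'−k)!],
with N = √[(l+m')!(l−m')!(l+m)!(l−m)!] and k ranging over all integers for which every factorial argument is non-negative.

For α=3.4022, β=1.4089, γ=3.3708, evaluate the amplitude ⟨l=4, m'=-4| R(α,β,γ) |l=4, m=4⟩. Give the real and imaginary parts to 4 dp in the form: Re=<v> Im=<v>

Re=0.0307 Im=0.0039

D^4_{-4,4}(3.4022,1.4089,3.3708) = e^{-i·-4·3.4022}·d^4_{-4,4}(1.4089)·e^{-i·4·3.3708}. Compute d first:
Half-angle: c=0.761968, s=0.647615. N=√(1·40320·40320·1)=40320.000000
The bounds max(0,m−m')=8 and min(l+m,l−m')=8 give 1 term
  k=8: (−1)^0·40320.0000/(40320)·0.7620^0·0.6476^8 = +0.030941
d^4_{-4,4}(1.4089) = +0.030941
D = (+0.504124+0.863631i)·(+0.030941)·(+0.608340-0.793677i) = +0.030697+0.003876i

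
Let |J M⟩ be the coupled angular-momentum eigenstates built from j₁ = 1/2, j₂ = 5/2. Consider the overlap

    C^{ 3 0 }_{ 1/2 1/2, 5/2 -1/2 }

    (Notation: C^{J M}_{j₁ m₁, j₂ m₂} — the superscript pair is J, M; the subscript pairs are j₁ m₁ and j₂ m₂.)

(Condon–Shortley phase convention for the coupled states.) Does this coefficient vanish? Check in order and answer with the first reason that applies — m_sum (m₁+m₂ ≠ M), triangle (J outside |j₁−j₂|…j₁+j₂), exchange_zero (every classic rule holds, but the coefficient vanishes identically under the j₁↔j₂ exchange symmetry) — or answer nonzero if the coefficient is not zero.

m-sum: m₁+m₂ = 1/2+(-1/2) = 0, M = 0  ✓
triangle: |j₁−j₂| = 2 ≤ J = 3 ≤ j₁+j₂ = 3  ✓
exchange: j₁≠j₂ or m₁≠m₂ — the exchange symmetry imposes no constraint here
value check: CG = +√(1/2) = +0.707107 ≠ 0

nonzero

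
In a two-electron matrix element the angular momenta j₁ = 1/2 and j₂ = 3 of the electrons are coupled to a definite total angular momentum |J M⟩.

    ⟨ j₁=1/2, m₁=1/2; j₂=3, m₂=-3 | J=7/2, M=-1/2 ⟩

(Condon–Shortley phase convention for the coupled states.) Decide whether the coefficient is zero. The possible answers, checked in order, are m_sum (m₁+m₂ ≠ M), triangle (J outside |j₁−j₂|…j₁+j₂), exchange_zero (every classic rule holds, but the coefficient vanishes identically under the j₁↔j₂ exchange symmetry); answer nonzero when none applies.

m_sum

m-sum: m₁+m₂ = 1/2+(-3) = -5/2, M = -1/2  ✗ ⇒ coefficient is 0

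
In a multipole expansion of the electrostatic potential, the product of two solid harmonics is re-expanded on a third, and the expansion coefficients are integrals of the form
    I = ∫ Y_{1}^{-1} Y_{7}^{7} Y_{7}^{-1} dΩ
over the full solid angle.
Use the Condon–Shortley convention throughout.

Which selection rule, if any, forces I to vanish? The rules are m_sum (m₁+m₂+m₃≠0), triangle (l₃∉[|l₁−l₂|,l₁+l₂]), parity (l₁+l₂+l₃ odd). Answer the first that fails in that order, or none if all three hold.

Σmᵢ = 5  ✗
l₃∈[|l₁−l₂|,l₁+l₂]=[6,8], have l₃=7
Σlᵢ = 15 ⇒ odd

m_sum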